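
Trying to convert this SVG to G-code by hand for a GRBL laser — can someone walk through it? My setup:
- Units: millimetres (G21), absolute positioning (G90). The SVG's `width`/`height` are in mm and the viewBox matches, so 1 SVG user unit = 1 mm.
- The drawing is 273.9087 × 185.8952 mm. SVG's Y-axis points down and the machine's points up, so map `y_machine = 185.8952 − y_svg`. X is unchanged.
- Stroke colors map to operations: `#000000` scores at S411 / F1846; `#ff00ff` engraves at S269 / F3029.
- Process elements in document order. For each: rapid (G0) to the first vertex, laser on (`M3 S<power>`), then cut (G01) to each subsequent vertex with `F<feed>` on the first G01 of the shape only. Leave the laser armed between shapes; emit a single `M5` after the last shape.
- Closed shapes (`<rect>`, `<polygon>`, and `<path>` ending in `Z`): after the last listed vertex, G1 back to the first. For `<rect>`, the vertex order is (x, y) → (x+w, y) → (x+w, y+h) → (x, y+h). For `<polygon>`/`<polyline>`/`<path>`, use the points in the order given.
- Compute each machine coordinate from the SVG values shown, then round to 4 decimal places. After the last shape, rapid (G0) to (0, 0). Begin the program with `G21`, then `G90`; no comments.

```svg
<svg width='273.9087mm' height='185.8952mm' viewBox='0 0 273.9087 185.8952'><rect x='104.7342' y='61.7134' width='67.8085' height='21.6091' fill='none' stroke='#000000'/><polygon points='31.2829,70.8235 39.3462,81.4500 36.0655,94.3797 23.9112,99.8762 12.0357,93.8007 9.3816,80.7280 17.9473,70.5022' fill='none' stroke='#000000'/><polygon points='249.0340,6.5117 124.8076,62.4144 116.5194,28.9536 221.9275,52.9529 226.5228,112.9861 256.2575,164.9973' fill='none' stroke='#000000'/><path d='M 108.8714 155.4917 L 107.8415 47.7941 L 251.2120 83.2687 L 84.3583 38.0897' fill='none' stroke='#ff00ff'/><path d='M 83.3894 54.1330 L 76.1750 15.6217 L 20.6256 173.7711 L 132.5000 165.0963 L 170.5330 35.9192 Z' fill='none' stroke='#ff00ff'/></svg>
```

Since the viewBox matches the mm dimensions, user units are millimetres directly. The only transform is the Y-flip y_m = 185.8952 − y_svg.

Shape 1 is a rectangle drawn with `<rect>`. Its stroke #000000 means score at S411, F1846. After flipping Y the toolpath is (104.7342,124.1818) → (172.5427,124.1818) → (172.5427,102.5727) → (104.7342,102.5727) → (104.7342,124.1818), returning to the start.

Shape 2 is a regular polygon drawn with `<polygon>`. Its stroke #000000 means score at S411, F1846. After flipping Y the toolpath is (31.2829,115.0717) → (39.3462,104.4452) → (36.0655,91.5155) → (23.9112,86.0190) → (12.0357,92.0945) → (9.3816,105.1672) → (17.9473,115.3930) → (31.2829,115.0717), returning to the start.

Shape 3 is a closed polygon drawn with `<polygon>`. Its stroke #000000 means score at S411, F1846. After flipping Y the toolpath is (249.0340,179.3835) → (124.8076,123.4808) → (116.5194,156.9416) → (221.9275,132.9423) → (226.5228,72.9091) → (256.2575,20.8979) → (249.0340,179.3835), returning to the start.

Shape 4 is a open polyline drawn with `<path>`. Its stroke #ff00ff means engrave at S269, F3029. After flipping Y the toolpath is (108.8714,30.4035) → (107.8415,138.1011) → (251.2120,102.6265) → (84.3583,147.8055).

Shape 5 is a closed polygon drawn with `<path>`. Its stroke #ff00ff means engrave at S269, F3029. After flipping Y the toolpath is (83.3894,131.7622) → (76.1750,170.2735) → (20.6256,12.1241) → (132.5000,20.7989) → (170.5330,149.9760) → (83.3894,131.7622), returning to the start.

G21
G90
G0 X104.7342 Y124.1818
M3 S411
G01 X172.5427 Y124.1818 F1846
G01 X172.5427 Y102.5727
G01 X104.7342 Y102.5727
G01 X104.7342 Y124.1818
G0 X31.2829 Y115.0717
M3 S411
G01 X39.3462 Y104.4452 F1846
G01 X36.0655 Y91.5155
G01 X23.9112 Y86.0190
G01 X12.0357 Y92.0945
G01 X9.3816 Y105.1672
G01 X17.9473 Y115.3930
G01 X31.2829 Y115.0717
G0 X249.0340 Y179.3835
M3 S411
G01 X124.8076 Y123.4808 F1846
G01 X116.5194 Y156.9416
G01 X221.9275 Y132.9423
G01 X226.5228 Y72.9091
G01 X256.2575 Y20.8979
G01 X249.0340 Y179.3835
G0 X108.8714 Y30.4035
M3 S269
G01 X107.8415 Y138.1011 F3029
G01 X251.2120 Y102.6265
G01 X84.3583 Y147.8055
G0 X83.3894 Y131.7622
M3 S269
G01 X76.1750 Y170.2735 F3029
G01 X20.6256 Y12.1241
G01 X132.5000 Y20.7989
G01 X170.5330 Y149.9760
G01 X83.3894 Y131.7622
M5
G0 X0.0000 Y0.0000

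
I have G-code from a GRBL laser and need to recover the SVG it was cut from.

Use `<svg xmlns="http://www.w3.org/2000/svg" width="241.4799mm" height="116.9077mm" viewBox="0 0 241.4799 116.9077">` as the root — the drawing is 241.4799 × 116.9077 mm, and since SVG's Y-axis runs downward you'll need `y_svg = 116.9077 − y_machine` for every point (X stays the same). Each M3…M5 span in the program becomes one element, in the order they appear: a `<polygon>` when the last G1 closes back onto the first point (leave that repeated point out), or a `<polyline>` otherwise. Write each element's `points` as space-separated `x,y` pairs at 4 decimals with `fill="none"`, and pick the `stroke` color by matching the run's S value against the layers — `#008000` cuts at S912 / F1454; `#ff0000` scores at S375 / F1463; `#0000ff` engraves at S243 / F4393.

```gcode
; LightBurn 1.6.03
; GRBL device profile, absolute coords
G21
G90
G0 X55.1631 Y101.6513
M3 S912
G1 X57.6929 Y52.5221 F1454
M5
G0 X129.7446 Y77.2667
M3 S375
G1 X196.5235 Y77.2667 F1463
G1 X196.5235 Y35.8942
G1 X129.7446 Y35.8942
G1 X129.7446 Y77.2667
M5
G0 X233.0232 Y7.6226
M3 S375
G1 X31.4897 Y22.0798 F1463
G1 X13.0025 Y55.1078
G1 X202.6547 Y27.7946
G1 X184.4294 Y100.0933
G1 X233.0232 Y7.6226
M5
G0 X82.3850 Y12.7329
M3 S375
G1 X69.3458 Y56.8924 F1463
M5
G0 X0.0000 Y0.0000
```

<svg xmlns="http://www.w3.org/2000/svg" width="241.4799mm" height="116.9077mm" viewBox="0 0 241.4799 116.9077">
  <polyline points="55.1631,15.2564 57.6929,64.3856" fill="none" stroke="#008000"/>
  <polygon points="129.7446,39.6410 196.5235,39.6410 196.5235,81.0135 129.7446,81.0135" fill="none" stroke="#ff0000"/>
  <polygon points="233.0232,109.2851 31.4897,94.8279 13.0025,61.7999 202.6547,89.1131 184.4294,16.8144" fill="none" stroke="#ff0000"/>
  <polyline points="82.3850,104.1748 69.3458,60.0153" fill="none" stroke="#ff0000"/>
</svg>

Each laser-on run becomes one SVG element. Flip Y back into SVG space with y_svg = 116.9077 − y_machine.

Run 1: power S912 maps to stroke `#008000` (cut). The run is open, so emit a `<polyline>` with points (Y-flipped): 55.1631,15.2564 57.6929,64.3856.

Run 2: S375 ⇒ score layer `#ff0000`. The run returns to its start, so emit a `<polygon>` with points (Y-flipped): 129.7446,39.6410 196.5235,39.6410 196.5235,81.0135 129.7446,81.0135.

Run 3: power S375 maps to stroke `#ff0000` (score). The run returns to its start, so emit a `<polygon>` with points (Y-flipped): 233.0232,109.2851 31.4897,94.8279 13.0025,61.7999 202.6547,89.1131 184.4294,16.8144.

Run 4: power S375 maps to stroke `#ff0000` (score). The run is open, so emit a `<polyline>` with points (Y-flipped): 82.3850,104.1748 69.3458,60.0153.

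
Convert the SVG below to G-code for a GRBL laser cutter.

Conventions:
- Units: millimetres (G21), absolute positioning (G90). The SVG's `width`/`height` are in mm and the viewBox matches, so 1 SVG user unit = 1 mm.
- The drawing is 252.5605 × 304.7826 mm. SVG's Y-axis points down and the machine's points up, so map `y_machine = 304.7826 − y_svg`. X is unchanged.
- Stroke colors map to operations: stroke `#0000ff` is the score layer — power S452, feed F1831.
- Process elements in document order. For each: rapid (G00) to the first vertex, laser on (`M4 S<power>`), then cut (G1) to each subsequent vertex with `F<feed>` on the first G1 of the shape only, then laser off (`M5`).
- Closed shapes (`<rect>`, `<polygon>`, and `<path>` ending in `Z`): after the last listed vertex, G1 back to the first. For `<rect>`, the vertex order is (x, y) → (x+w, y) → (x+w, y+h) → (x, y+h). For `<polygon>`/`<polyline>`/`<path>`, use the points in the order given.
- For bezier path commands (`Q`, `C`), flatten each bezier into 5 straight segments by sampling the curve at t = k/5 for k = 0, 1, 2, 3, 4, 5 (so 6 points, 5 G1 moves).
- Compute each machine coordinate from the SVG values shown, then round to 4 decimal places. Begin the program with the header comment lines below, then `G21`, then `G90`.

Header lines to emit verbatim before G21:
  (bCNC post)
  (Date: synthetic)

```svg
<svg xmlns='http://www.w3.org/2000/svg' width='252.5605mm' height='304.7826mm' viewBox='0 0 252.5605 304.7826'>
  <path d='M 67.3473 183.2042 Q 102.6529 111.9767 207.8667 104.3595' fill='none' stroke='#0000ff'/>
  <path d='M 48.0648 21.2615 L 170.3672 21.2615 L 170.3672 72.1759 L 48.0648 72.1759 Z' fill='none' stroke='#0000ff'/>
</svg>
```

(bCNC post)
(Date: synthetic)
G21
G90
G00 X67.3473 Y121.5784
M4 S452
G1 X84.2659 Y147.5250 F1831
G1 X106.7771 Y168.3828
G1 X134.8810 Y184.1517
G1 X168.5775 Y194.8318
G1 X207.8667 Y200.4231
M5
G00 X48.0648 Y283.5211
M4 S452
G1 X170.3672 Y283.5211 F1831
G1 X170.3672 Y232.6067
G1 X48.0648 Y232.6067
G1 X48.0648 Y283.5211
M5

1 u = 1 mm; y_m = 304.7826 − y.

[1] `<path>` quadratic bezier, #0000ff→score S452 F1831: (67.3473,121.5784) → (84.2659,147.5250) → (106.7771,168.3828) → (134.8810,184.1517) → (168.5775,194.8318) → (207.8667,200.4231)

[2] `<path>` rectangle, #0000ff→score S452 F1831: (48.0648,283.5211) → (170.3672,283.5211) → (170.3672,232.6067) → (48.0648,232.6067) → (48.0648,283.5211) (closed)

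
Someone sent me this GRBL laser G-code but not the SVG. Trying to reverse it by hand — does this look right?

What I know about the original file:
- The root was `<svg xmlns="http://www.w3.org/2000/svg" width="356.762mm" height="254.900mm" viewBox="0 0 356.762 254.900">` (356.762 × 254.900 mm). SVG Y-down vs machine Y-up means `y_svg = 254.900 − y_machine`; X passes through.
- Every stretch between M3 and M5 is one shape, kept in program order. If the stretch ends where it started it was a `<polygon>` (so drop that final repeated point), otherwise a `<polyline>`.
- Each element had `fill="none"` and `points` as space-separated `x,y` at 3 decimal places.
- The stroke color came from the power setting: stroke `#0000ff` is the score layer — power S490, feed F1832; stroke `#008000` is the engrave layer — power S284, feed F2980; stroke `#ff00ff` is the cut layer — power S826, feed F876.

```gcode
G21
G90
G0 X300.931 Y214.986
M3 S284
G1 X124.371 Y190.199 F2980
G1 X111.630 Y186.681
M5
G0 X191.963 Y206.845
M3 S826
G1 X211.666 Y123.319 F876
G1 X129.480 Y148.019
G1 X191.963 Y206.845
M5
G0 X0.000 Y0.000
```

Machine Y-up, SVG Y-down with viewBox height 254.900, so y_svg = 254.900 − y_machine; X carries over.

Run 1: power S284 maps to stroke `#008000` (engrave). The run is open, so emit a `<polyline>` with points (Y-flipped): 300.931,39.914 124.371,64.701 111.630,68.219.

Run 2: S826 ⇒ cut layer `#ff00ff`. The run returns to its start, so emit a `<polygon>` with points (Y-flipped): 191.963,48.055 211.666,131.581 129.480,106.881.

<svg xmlns="http://www.w3.org/2000/svg" width="356.762mm" height="254.900mm" viewBox="0 0 356.762 254.900">
  <polyline points="300.931,39.914 124.371,64.701 111.630,68.219" fill="none" stroke="#008000"/>
  <polygon points="191.963,48.055 211.666,131.581 129.480,106.881" fill="none" stroke="#ff00ff"/>
</svg>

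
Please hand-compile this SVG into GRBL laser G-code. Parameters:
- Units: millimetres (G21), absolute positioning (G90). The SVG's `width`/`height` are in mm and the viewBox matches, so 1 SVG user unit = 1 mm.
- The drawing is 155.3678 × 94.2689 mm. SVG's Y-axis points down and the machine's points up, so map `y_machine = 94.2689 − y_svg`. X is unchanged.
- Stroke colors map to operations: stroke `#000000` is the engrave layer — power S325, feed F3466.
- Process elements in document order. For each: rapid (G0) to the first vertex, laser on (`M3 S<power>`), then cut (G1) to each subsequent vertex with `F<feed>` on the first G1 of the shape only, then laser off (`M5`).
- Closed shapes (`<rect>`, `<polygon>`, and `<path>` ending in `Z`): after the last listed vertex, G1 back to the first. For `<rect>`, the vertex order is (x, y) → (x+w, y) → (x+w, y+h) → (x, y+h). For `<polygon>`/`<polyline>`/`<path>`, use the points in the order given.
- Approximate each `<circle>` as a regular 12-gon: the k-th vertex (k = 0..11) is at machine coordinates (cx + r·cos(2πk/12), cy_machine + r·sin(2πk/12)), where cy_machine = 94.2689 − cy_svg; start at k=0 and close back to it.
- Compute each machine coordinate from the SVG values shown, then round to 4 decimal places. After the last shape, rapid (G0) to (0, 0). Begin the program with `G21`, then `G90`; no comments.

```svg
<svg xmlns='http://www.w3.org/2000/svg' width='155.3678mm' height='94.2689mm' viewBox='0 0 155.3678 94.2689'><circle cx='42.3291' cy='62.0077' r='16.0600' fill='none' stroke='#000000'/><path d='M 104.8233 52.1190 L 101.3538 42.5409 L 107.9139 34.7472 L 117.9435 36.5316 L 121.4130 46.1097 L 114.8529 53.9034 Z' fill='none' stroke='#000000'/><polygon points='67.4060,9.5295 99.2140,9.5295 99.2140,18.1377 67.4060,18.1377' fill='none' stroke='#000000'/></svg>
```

1 u = 1 mm; y_m = 94.2689 − y.

[1] `<circle>` circle, #000000→engrave S325 F3466: (58.3891,32.2612) → (56.2375,40.2912) → (50.3591,46.1696) → (42.3291,48.3212) → (34.2991,46.1696) → (28.4207,40.2912) → (26.2691,32.2612) → (28.4207,24.2312) → (34.2991,18.3528) → (42.3291,16.2012) → (50.3591,18.3528) → (56.2375,24.2312) → (58.3891,32.2612) (closed)

[2] `<path>` regular polygon, #000000→engrave S325 F3466: (104.8233,42.1499) → (101.3538,51.7280) → (107.9139,59.5217) → (117.9435,57.7373) → (121.4130,48.1592) → (114.8529,40.3655) → (104.8233,42.1499) (closed)

[3] `<polygon>` rectangle, #000000→engrave S325 F3466: (67.4060,84.7394) → (99.2140,84.7394) → (99.2140,76.1312) → (67.4060,76.1312) → (67.4060,84.7394) (closed)

G21
G90
G0 X58.3891 Y32.2612
M3 S325
G1 X56.2375 Y40.2912 F3466
G1 X50.3591 Y46.1696
G1 X42.3291 Y48.3212
G1 X34.2991 Y46.1696
G1 X28.4207 Y40.2912
G1 X26.2691 Y32.2612
G1 X28.4207 Y24.2312
G1 X34.2991 Y18.3528
G1 X42.3291 Y16.2012
G1 X50.3591 Y18.3528
G1 X56.2375 Y24.2312
G1 X58.3891 Y32.2612
M5
G0 X104.8233 Y42.1499
M3 S325
G1 X101.3538 Y51.7280 F3466
G1 X107.9139 Y59.5217
G1 X117.9435 Y57.7373
G1 X121.4130 Y48.1592
G1 X114.8529 Y40.3655
G1 X104.8233 Y42.1499
M5
G0 X67.4060 Y84.7394
M3 S325
G1 X99.2140 Y84.7394 F3466
G1 X99.2140 Y76.1312
G1 X67.4060 Y76.1312
G1 X67.4060 Y84.7394
M5
G0 X0.0000 Y0.0000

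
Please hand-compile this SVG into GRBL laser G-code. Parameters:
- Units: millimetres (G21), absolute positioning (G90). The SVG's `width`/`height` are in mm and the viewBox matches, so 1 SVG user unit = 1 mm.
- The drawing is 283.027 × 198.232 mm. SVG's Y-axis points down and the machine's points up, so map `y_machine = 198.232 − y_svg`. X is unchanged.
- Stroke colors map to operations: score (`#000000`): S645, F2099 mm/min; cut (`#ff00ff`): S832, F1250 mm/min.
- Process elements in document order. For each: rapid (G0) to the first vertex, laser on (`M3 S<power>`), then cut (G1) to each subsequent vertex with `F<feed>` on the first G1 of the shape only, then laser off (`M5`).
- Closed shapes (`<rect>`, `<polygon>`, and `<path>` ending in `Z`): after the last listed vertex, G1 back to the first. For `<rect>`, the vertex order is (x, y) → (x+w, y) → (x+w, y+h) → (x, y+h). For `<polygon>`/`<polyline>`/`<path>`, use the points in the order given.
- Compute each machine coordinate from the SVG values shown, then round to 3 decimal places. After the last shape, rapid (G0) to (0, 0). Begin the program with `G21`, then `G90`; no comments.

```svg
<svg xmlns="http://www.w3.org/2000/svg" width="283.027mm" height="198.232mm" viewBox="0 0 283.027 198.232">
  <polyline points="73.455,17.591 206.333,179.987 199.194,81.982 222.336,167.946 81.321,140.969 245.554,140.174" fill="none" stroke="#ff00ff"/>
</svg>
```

1 u = 1 mm; y_m = 198.232 − y.

[1] `<polyline>` open polyline, #ff00ff→cut S832 F1250: (73.455,180.641) → (206.333,18.245) → (199.194,116.250) → (222.336,30.286) → (81.321,57.263) → (245.554,58.058)

G21
G90
G0 X73.455 Y180.641
M3 S832
G1 X206.333 Y18.245 F1250
G1 X199.194 Y116.250
G1 X222.336 Y30.286
G1 X81.321 Y57.263
G1 X245.554 Y58.058
M5
G0 X0.000 Y0.000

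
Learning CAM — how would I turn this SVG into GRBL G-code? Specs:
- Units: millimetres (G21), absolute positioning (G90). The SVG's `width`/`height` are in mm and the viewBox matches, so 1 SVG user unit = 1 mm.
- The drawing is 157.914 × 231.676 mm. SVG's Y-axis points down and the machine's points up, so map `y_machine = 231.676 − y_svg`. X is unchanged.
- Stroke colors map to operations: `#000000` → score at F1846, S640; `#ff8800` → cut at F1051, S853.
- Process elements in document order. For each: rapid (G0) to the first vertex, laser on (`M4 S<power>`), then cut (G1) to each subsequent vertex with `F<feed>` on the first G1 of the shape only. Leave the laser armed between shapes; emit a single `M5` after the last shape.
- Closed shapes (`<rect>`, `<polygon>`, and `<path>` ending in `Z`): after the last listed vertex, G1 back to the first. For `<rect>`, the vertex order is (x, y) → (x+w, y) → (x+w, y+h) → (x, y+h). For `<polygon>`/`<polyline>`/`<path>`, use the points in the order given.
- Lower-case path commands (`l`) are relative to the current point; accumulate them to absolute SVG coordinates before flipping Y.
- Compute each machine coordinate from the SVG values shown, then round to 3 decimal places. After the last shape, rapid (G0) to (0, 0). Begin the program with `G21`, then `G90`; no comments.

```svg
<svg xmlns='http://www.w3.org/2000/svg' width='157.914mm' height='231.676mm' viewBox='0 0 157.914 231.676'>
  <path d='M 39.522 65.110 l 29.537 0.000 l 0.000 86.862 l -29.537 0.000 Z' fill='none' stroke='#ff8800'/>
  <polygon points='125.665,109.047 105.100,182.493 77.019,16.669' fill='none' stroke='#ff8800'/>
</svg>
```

Since the viewBox matches the mm dimensions, user units are millimetres directly. The only transform is the Y-flip y_m = 231.676 − y_svg.

Shape 1 is a rectangle drawn with `<path>`. Its stroke #ff8800 means cut at S853, F1051. After flipping Y the toolpath is (39.522,166.566) → (69.059,166.566) → (69.059,79.704) → (39.522,79.704) → (39.522,166.566), returning to the start.

Shape 2 is a closed polygon drawn with `<polygon>`. Its stroke #ff8800 means cut at S853, F1051. After flipping Y the toolpath is (125.665,122.629) → (105.100,49.183) → (77.019,215.007) → (125.665,122.629), returning to the start.

G21
G90
G0 X39.522 Y166.566
M4 S853
G1 X69.059 Y166.566 F1051
G1 X69.059 Y79.704
G1 X39.522 Y79.704
G1 X39.522 Y166.566
G0 X125.665 Y122.629
M4 S853
G1 X105.100 Y49.183 F1051
G1 X77.019 Y215.007
G1 X125.665 Y122.629
M5
G0 X0.000 Y0.000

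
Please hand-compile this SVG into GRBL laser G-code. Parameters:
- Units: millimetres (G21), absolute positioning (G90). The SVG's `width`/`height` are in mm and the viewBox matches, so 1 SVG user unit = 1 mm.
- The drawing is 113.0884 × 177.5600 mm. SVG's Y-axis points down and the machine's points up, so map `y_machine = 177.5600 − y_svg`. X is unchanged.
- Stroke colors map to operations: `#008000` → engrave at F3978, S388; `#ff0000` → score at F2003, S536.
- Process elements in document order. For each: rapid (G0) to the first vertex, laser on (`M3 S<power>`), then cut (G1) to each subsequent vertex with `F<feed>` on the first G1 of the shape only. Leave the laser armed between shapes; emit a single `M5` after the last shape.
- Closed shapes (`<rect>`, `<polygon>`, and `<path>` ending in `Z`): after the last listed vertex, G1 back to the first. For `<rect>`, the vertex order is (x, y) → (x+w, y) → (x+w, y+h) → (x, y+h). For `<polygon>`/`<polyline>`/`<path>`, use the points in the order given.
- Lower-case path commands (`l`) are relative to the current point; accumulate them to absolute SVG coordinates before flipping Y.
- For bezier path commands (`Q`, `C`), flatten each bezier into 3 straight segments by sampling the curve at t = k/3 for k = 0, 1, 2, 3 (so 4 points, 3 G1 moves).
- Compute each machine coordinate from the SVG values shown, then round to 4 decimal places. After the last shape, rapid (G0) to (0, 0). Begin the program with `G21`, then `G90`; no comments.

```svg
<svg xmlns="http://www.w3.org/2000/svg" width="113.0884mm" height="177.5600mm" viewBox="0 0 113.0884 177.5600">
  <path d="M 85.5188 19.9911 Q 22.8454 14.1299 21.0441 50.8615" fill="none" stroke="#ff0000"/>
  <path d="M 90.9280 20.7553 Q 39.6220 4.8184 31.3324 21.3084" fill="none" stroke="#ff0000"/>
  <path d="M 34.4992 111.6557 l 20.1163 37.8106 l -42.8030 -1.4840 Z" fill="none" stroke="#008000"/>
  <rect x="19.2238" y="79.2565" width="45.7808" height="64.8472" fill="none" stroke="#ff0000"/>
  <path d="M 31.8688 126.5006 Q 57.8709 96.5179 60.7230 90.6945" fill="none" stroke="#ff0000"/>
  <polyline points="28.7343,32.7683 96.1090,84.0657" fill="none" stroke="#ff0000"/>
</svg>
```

1 u = 1 mm; y_m = 177.5600 − y.

[1] `<path>` quadratic bezier, #ff0000→score S536 F2003: (85.5188,157.5689) → (50.5001,156.7438) → (29.0085,146.4537) → (21.0441,126.6985)

[2] `<path>` quadratic bezier, #ff0000→score S536 F2003: (90.9280,156.8047) → (61.5036,163.8263) → (41.6384,163.6419) → (31.3324,156.2516)

[3] `<path>` regular polygon, #008000→engrave S388 F3978: (34.4992,65.9043) → (54.6155,28.0937) → (11.8125,29.5777) → (34.4992,65.9043) (closed)

[4] `<rect>` rectangle, #ff0000→score S536 F2003: (19.2238,98.3035) → (65.0046,98.3035) → (65.0046,33.4563) → (19.2238,33.4563) → (19.2238,98.3035) (closed)

[5] `<path>` quadratic bezier, #ff0000→score S536 F2003: (31.8688,51.0594) → (46.6313,68.3635) → (56.2494,80.2989) → (60.7230,86.8655)

[6] `<polyline>` line segment, #ff0000→score S536 F2003: (28.7343,144.7917) → (96.1090,93.4943)

G21
G90
G0 X85.5188 Y157.5689
M3 S536
G1 X50.5001 Y156.7438 F2003
G1 X29.0085 Y146.4537
G1 X21.0441 Y126.6985
G0 X90.9280 Y156.8047
M3 S536
G1 X61.5036 Y163.8263 F2003
G1 X41.6384 Y163.6419
G1 X31.3324 Y156.2516
G0 X34.4992 Y65.9043
M3 S388
G1 X54.6155 Y28.0937 F3978
G1 X11.8125 Y29.5777
G1 X34.4992 Y65.9043
G0 X19.2238 Y98.3035
M3 S536
G1 X65.0046 Y98.3035 F2003
G1 X65.0046 Y33.4563
G1 X19.2238 Y33.4563
G1 X19.2238 Y98.3035
G0 X31.8688 Y51.0594
M3 S536
G1 X46.6313 Y68.3635 F2003
G1 X56.2494 Y80.2989
G1 X60.7230 Y86.8655
G0 X28.7343 Y144.7917
M3 S536
G1 X96.1090 Y93.4943 F2003
M5
G0 X0.0000 Y0.0000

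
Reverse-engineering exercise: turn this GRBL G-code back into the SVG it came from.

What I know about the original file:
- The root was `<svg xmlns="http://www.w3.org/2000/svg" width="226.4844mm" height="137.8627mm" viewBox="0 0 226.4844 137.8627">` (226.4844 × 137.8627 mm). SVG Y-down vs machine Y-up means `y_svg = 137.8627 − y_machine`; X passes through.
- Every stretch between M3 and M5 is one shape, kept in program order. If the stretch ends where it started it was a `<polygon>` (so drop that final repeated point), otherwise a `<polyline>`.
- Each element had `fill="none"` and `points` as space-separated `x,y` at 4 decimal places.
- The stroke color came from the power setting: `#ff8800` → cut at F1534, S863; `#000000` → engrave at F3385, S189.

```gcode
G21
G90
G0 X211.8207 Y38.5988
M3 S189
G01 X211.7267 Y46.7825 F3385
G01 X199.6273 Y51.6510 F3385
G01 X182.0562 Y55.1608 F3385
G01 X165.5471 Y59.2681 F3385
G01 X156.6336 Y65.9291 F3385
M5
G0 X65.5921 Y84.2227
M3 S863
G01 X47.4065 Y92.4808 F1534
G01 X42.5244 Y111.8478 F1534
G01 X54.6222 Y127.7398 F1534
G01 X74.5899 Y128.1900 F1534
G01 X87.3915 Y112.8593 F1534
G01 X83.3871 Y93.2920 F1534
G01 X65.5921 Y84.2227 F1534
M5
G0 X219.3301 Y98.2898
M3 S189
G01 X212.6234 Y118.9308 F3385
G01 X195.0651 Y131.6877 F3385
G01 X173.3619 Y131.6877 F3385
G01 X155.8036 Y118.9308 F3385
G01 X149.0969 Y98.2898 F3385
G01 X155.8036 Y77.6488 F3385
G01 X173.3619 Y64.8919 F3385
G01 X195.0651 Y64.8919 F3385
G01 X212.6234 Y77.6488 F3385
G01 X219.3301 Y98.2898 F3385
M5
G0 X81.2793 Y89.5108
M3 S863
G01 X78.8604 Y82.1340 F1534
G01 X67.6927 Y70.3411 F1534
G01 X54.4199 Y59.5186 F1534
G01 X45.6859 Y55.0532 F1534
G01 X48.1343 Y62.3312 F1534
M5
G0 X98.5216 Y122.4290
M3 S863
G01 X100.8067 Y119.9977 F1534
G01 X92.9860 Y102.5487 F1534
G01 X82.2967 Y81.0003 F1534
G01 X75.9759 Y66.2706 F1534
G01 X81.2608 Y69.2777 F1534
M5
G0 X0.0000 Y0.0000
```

<svg xmlns="http://www.w3.org/2000/svg" width="226.4844mm" height="137.8627mm" viewBox="0 0 226.4844 137.8627">
  <polyline points="211.8207,99.2639 211.7267,91.0802 199.6273,86.2117 182.0562,82.7019 165.5471,78.5946 156.6336,71.9336" fill="none" stroke="#000000"/>
  <polygon points="65.5921,53.6400 47.4065,45.3819 42.5244,26.0149 54.6222,10.1229 74.5899,9.6727 87.3915,25.0034 83.3871,44.5707" fill="none" stroke="#ff8800"/>
  <polygon points="219.3301,39.5729 212.6234,18.9319 195.0651,6.1750 173.3619,6.1750 155.8036,18.9319 149.0969,39.5729 155.8036,60.2139 173.3619,72.9708 195.0651,72.9708 212.6234,60.2139" fill="none" stroke="#000000"/>
  <polyline points="81.2793,48.3519 78.8604,55.7287 67.6927,67.5216 54.4199,78.3441 45.6859,82.8095 48.1343,75.5315" fill="none" stroke="#ff8800"/>
  <polyline points="98.5216,15.4337 100.8067,17.8650 92.9860,35.3140 82.2967,56.8624 75.9759,71.5921 81.2608,68.5850" fill="none" stroke="#ff8800"/>
</svg>

Machine Y-up, SVG Y-down with viewBox height 137.8627, so y_svg = 137.8627 − y_machine; X carries over.

Run 1: the run's S189 means `#000000` (engrave). The run is open, so emit a `<polyline>` with points (Y-flipped): 211.8207,99.2639 211.7267,91.0802 199.6273,86.2117 182.0562,82.7019 165.5471,78.5946 156.6336,71.9336.

Run 2: the run's S863 means `#ff8800` (cut). The run returns to its start, so emit a `<polygon>` with points (Y-flipped): 65.5921,53.6400 47.4065,45.3819 42.5244,26.0149 54.6222,10.1229 74.5899,9.6727 87.3915,25.0034 83.3871,44.5707.

Run 3: the run's S189 means `#000000` (engrave). The run returns to its start, so emit a `<polygon>` with points (Y-flipped): 219.3301,39.5729 212.6234,18.9319 195.0651,6.1750 173.3619,6.1750 155.8036,18.9319 149.0969,39.5729 155.8036,60.2139 173.3619,72.9708 195.0651,72.9708 212.6234,60.2139.

Run 4: the run's S863 means `#ff8800` (cut). The run is open, so emit a `<polyline>` with points (Y-flipped): 81.2793,48.3519 78.8604,55.7287 67.6927,67.5216 54.4199,78.3441 45.6859,82.8095 48.1343,75.5315.

Run 5: power S863 maps to stroke `#ff8800` (cut). The run is open, so emit a `<polyline>` with points (Y-flipped): 98.5216,15.4337 100.8067,17.8650 92.9860,35.3140 82.2967,56.8624 75.9759,71.5921 81.2608,68.5850.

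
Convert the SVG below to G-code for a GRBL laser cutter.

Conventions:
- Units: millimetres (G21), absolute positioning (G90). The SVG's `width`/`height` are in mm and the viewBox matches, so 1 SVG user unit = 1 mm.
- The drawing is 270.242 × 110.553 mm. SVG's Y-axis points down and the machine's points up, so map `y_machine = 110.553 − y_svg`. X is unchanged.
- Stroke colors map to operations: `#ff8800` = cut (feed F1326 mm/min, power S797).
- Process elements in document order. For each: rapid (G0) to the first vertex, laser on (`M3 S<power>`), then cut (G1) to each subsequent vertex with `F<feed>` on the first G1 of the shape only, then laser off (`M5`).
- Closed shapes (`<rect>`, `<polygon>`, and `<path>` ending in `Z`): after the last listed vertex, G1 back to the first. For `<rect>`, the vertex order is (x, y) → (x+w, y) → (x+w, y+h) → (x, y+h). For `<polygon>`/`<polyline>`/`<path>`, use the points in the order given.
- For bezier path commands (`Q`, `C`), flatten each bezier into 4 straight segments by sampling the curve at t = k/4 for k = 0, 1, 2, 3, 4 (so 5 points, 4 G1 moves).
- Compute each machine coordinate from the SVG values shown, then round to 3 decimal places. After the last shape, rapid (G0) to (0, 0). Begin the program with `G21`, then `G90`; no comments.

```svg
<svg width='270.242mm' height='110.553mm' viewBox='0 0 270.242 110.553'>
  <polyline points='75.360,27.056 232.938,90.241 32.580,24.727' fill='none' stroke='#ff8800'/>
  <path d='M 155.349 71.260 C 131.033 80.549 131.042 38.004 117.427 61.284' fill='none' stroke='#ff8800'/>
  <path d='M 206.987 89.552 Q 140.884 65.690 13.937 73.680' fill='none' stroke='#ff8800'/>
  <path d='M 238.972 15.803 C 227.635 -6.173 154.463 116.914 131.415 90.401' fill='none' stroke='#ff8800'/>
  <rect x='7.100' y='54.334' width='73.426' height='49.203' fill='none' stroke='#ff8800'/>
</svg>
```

G21
G90
G0 X75.360 Y83.497
M3 S797
G1 X232.938 Y20.312 F1326
G1 X32.580 Y85.826
M5
G0 X155.349 Y39.293
M3 S797
G1 X141.080 Y40.207 F1326
G1 X132.375 Y49.528
G1 X125.677 Y56.225
G1 X117.427 Y49.269
M5
G0 X206.987 Y21.001
M3 S797
G1 X170.133 Y30.941 F1326
G1 X125.673 Y36.900
G1 X73.608 Y38.877
G1 X13.937 Y36.873
M5
G0 X238.972 Y94.750
M3 S797
G1 X220.625 Y88.637 F1326
G1 X189.585 Y55.750
G1 X156.350 Y23.713
G1 X131.415 Y20.152
M5
G0 X7.100 Y56.219
M3 S797
G1 X80.526 Y56.219 F1326
G1 X80.526 Y7.016
G1 X7.100 Y7.016
G1 X7.100 Y56.219
M5
G0 X0.000 Y0.000

1 u = 1 mm; y_m = 110.553 − y.

[1] `<polyline>` open polyline, #ff8800→cut S797 F1326: (75.360,83.497) → (232.938,20.312) → (32.580,85.826)

[2] `<path>` cubic bezier, #ff8800→cut S797 F1326: (155.349,39.293) → (141.080,40.207) → (132.375,49.528) → (125.677,56.225) → (117.427,49.269)

[3] `<path>` quadratic bezier, #ff8800→cut S797 F1326: (206.987,21.001) → (170.133,30.941) → (125.673,36.900) → (73.608,38.877) → (13.937,36.873)

[4] `<path>` cubic bezier, #ff8800→cut S797 F1326: (238.972,94.750) → (220.625,88.637) → (189.585,55.750) → (156.350,23.713) → (131.415,20.152)

[5] `<rect>` rectangle, #ff8800→cut S797 F1326: (7.100,56.219) → (80.526,56.219) → (80.526,7.016) → (7.100,7.016) → (7.100,56.219) (closed)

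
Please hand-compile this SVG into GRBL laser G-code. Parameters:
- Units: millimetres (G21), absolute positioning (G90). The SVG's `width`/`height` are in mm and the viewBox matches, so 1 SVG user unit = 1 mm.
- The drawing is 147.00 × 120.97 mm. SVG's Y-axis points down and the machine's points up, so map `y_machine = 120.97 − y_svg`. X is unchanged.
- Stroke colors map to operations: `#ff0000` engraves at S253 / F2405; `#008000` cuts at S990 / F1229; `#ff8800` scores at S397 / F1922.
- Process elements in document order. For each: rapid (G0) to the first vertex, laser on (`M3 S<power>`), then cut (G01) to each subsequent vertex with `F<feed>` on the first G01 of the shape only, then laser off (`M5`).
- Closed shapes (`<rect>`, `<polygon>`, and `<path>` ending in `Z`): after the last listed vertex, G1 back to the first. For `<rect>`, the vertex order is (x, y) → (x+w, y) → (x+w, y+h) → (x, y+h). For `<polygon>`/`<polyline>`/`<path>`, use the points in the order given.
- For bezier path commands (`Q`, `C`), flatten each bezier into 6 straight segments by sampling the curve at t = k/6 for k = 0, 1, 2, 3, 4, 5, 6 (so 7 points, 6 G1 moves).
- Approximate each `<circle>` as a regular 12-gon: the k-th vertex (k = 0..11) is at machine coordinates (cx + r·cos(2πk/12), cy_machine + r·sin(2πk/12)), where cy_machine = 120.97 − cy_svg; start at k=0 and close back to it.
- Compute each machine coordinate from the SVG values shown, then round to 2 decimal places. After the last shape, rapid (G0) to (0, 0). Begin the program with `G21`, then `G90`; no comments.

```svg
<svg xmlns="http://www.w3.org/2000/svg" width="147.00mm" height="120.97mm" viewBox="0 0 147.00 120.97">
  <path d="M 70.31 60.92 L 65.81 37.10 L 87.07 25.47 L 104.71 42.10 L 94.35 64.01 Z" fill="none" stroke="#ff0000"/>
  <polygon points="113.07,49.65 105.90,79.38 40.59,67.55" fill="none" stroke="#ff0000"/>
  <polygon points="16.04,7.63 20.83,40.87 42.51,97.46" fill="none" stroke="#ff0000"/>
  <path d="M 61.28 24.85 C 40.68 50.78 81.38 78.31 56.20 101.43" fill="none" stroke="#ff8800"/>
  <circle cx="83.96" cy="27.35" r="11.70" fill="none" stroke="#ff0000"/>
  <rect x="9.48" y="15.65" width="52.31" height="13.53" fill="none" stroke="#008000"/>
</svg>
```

viewBox `0 0 147.00 120.97` with mm width/height → 1 unit = 1 mm. Flip: y_m = 120.97 − y_svg.

**Shape 1** — `<path>` regular polygon, stroke `#ff0000` → engrave (S253, F2405). Machine vertices: (70.31,60.05) → (65.81,83.87) → (87.07,95.50) → (104.71,78.87) → (94.35,56.96) → (70.31,60.05). Closed: final G1 returns to the first vertex.

**Shape 2** — `<polygon>` closed polygon, stroke `#ff0000` → engrave (S253, F2405). Machine vertices: (113.07,71.32) → (105.90,41.59) → (40.59,53.42) → (113.07,71.32). Closed: final G1 returns to the first vertex.

**Shape 3** — `<polygon>` closed polygon, stroke `#ff0000` → engrave (S253, F2405). Machine vertices: (16.04,113.34) → (20.83,80.10) → (42.51,23.51) → (16.04,113.34). Closed: final G1 returns to the first vertex.

**Shape 4** — `<path>` cubic bezier, stroke `#ff8800` → score (S397, F1922). Control points (SVG): P0=(61.28,24.85), P1=(40.68,50.78), P2=(81.38,78.31), P3=(56.20,101.43); sampled at t=k/6. Machine vertices: (61.28,96.12) → (55.50,83.05) → (56.40,69.88) → (60.46,56.78) → (64.13,43.91) → (63.89,31.44) → (56.20,19.54). Open path.

**Shape 5** — `<circle>` circle, stroke `#ff0000` → engrave (S253, F2405). Machine vertices: (95.66,93.62) → (94.09,99.47) → (89.81,103.75) → (83.96,105.32) → (78.11,103.75) → (73.83,99.47) → (72.26,93.62) → (73.83,87.77) → (78.11,83.49) → (83.96,81.92) → (89.81,83.49) → (94.09,87.77) → (95.66,93.62). Closed: final G1 returns to the first vertex.

**Shape 6** — `<rect>` rectangle, stroke `#008000` → cut (S990, F1229). Machine vertices: (9.48,105.32) → (61.79,105.32) → (61.79,91.79) → (9.48,91.79) → (9.48,105.32). Closed: final G1 returns to the first vertex.

G21
G90
G0 X70.31 Y60.05
M3 S253
G01 X65.81 Y83.87 F2405
G01 X87.07 Y95.50
G01 X104.71 Y78.87
G01 X94.35 Y56.96
G01 X70.31 Y60.05
M5
G0 X113.07 Y71.32
M3 S253
G01 X105.90 Y41.59 F2405
G01 X40.59 Y53.42
G01 X113.07 Y71.32
M5
G0 X16.04 Y113.34
M3 S253
G01 X20.83 Y80.10 F2405
G01 X42.51 Y23.51
G01 X16.04 Y113.34
M5
G0 X61.28 Y96.12
M3 S397
G01 X55.50 Y83.05 F1922
G01 X56.40 Y69.88
G01 X60.46 Y56.78
G01 X64.13 Y43.91
G01 X63.89 Y31.44
G01 X56.20 Y19.54
M5
G0 X95.66 Y93.62
M3 S253
G01 X94.09 Y99.47 F2405
G01 X89.81 Y103.75
G01 X83.96 Y105.32
G01 X78.11 Y103.75
G01 X73.83 Y99.47
G01 X72.26 Y93.62
G01 X73.83 Y87.77
G01 X78.11 Y83.49
G01 X83.96 Y81.92
G01 X89.81 Y83.49
G01 X94.09 Y87.77
G01 X95.66 Y93.62
M5
G0 X9.48 Y105.32
M3 S990
G01 X61.79 Y105.32 F1229
G01 X61.79 Y91.79
G01 X9.48 Y91.79
G01 X9.48 Y105.32
M5
G0 X0.00 Y0.00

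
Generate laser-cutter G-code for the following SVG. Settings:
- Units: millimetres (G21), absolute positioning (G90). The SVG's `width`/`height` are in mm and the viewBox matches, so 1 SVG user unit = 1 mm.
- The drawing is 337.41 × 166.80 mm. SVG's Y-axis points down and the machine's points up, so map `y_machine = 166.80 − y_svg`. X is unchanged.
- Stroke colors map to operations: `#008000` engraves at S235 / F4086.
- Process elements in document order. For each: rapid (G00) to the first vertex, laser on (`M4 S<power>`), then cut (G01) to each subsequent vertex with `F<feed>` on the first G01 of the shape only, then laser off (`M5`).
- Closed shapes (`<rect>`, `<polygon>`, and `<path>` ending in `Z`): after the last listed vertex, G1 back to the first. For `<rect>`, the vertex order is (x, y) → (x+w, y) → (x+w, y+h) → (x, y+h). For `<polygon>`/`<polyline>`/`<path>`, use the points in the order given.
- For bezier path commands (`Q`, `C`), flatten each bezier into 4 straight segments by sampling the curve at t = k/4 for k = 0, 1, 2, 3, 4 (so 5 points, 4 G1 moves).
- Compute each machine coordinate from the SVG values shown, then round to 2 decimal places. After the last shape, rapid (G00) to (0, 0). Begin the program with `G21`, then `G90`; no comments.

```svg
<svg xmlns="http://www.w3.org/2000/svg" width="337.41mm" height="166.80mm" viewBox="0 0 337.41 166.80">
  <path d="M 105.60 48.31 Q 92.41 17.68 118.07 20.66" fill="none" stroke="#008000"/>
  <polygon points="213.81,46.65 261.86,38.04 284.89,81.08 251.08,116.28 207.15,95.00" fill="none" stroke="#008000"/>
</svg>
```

G21
G90
G00 X105.60 Y118.49
M4 S235
G01 X101.43 Y131.70 F4086
G01 X102.12 Y140.72
G01 X107.67 Y145.53
G01 X118.07 Y146.14
M5
G00 X213.81 Y120.15
M4 S235
G01 X261.86 Y128.76 F4086
G01 X284.89 Y85.72
G01 X251.08 Y50.52
G01 X207.15 Y71.80
G01 X213.81 Y120.15
M5
G00 X0.00 Y0.00

1 u = 1 mm; y_m = 166.80 − y.

[1] `<path>` quadratic bezier, #008000→engrave S235 F4086: (105.60,118.49) → (101.43,131.70) → (102.12,140.72) → (107.67,145.53) → (118.07,146.14)

[2] `<polygon>` regular polygon, #008000→engrave S235 F4086: (213.81,120.15) → (261.86,128.76) → (284.89,85.72) → (251.08,50.52) → (207.15,71.80) → (213.81,120.15) (closed)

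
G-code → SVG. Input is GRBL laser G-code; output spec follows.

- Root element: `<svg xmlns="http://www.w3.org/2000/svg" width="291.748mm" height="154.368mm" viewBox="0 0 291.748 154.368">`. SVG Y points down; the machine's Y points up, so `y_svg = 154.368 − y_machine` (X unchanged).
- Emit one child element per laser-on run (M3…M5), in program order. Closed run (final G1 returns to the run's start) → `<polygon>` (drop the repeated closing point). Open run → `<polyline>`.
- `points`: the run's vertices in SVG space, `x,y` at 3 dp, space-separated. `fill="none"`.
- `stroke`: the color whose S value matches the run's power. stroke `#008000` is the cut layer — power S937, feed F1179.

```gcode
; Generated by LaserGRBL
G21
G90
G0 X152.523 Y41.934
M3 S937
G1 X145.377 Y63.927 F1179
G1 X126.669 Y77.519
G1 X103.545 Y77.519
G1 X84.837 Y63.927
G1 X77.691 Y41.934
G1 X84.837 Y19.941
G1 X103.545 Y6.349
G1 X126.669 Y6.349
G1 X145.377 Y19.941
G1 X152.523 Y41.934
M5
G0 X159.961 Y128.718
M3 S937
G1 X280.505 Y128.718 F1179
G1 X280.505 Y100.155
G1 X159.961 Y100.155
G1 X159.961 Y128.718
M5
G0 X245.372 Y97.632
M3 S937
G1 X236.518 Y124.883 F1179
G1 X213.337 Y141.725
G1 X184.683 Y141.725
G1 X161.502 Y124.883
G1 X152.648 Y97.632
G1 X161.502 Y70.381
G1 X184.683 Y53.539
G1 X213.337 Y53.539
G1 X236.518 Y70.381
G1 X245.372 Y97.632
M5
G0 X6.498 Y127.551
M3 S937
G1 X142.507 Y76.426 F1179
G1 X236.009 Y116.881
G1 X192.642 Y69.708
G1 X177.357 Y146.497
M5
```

<svg xmlns="http://www.w3.org/2000/svg" width="291.748mm" height="154.368mm" viewBox="0 0 291.748 154.368">
  <polygon points="152.523,112.434 145.377,90.441 126.669,76.849 103.545,76.849 84.837,90.441 77.691,112.434 84.837,134.427 103.545,148.019 126.669,148.019 145.377,134.427" fill="none" stroke="#008000"/>
  <polygon points="159.961,25.650 280.505,25.650 280.505,54.213 159.961,54.213" fill="none" stroke="#008000"/>
  <polygon points="245.372,56.736 236.518,29.485 213.337,12.643 184.683,12.643 161.502,29.485 152.648,56.736 161.502,83.987 184.683,100.829 213.337,100.829 236.518,83.987" fill="none" stroke="#008000"/>
  <polyline points="6.498,26.817 142.507,77.942 236.009,37.487 192.642,84.660 177.357,7.871" fill="none" stroke="#008000"/>
</svg>

Each laser-on run becomes one SVG element. Flip Y back into SVG space with y_svg = 154.368 − y_machine. Every run uses S937, so all elements get stroke `#008000` (cut).

Run 1: The run returns to its start, so emit a `<polygon>` with points (Y-flipped): 152.523,112.434 145.377,90.441 126.669,76.849 103.545,76.849 84.837,90.441 77.691,112.434 84.837,134.427 103.545,148.019 126.669,148.019 145.377,134.427.

Run 2: The run returns to its start, so emit a `<polygon>` with points (Y-flipped): 159.961,25.650 280.505,25.650 280.505,54.213 159.961,54.213.

Run 3: The run returns to its start, so emit a `<polygon>` with points (Y-flipped): 245.372,56.736 236.518,29.485 213.337,12.643 184.683,12.643 161.502,29.485 152.648,56.736 161.502,83.987 184.683,100.829 213.337,100.829 236.518,83.987.

Run 4: The run is open, so emit a `<polyline>` with points (Y-flipped): 6.498,26.817 142.507,77.942 236.009,37.487 192.642,84.660 177.357,7.871.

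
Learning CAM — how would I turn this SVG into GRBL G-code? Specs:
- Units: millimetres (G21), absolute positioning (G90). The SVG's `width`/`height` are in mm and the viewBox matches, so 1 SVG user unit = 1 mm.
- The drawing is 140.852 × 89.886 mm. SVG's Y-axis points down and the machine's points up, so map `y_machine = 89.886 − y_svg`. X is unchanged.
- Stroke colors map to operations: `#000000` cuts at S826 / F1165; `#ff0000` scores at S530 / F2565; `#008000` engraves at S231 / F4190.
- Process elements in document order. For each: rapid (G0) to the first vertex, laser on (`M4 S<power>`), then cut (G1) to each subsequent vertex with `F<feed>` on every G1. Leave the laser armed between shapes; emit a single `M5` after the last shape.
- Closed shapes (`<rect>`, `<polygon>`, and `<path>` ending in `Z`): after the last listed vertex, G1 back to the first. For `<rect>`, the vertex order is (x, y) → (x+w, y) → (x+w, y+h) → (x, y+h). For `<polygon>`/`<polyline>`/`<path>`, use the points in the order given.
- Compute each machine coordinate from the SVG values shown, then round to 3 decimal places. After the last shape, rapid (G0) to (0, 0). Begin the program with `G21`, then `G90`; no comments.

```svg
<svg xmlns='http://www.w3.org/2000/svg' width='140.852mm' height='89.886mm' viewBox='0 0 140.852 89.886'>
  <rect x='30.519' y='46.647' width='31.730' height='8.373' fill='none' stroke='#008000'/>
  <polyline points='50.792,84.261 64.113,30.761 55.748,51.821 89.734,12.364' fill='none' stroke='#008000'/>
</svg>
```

G21
G90
G0 X30.519 Y43.239
M4 S231
G1 X62.249 Y43.239 F4190
G1 X62.249 Y34.866 F4190
G1 X30.519 Y34.866 F4190
G1 X30.519 Y43.239 F4190
G0 X50.792 Y5.625
M4 S231
G1 X64.113 Y59.125 F4190
G1 X55.748 Y38.065 F4190
G1 X89.734 Y77.522 F4190
M5
G0 X0.000 Y0.000

viewBox `0 0 140.852 89.886` with mm width/height → 1 unit = 1 mm. Flip: y_m = 89.886 − y_svg.

**Shape 1** — `<rect>` rectangle, stroke `#008000` → engrave (S231, F4190). Machine vertices: (30.519,43.239) → (62.249,43.239) → (62.249,34.866) → (30.519,34.866) → (30.519,43.239). Closed: final G1 returns to the first vertex.

**Shape 2** — `<polyline>` open polyline, stroke `#008000` → engrave (S231, F4190). Machine vertices: (50.792,5.625) → (64.113,59.125) → (55.748,38.065) → (89.734,77.522). Open path.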